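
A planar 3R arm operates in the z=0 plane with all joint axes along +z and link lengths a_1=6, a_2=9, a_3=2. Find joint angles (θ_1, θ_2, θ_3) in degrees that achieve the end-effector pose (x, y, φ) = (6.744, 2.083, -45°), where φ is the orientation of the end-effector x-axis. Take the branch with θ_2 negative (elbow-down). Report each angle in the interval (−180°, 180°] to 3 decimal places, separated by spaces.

wrist centre = target − a_3·(cos φ, sin φ) = (5.3298, 3.4972)
cos θ_2 = (40.6371−6²−9²)/(2·6·9) = -0.7071; θ_2 = -134.9965° (elbow-down)
β = atan2(3.4972,5.3298) = 33.2714°; ψ = atan2(-6.3643,-0.3636) = -93.2696°
θ_1 = β − ψ = 126.5410°
θ_3 = φ − θ_1 − θ_2 = -36.5445° (wrapped to (-180°,180°])

126.541 -134.997 -36.544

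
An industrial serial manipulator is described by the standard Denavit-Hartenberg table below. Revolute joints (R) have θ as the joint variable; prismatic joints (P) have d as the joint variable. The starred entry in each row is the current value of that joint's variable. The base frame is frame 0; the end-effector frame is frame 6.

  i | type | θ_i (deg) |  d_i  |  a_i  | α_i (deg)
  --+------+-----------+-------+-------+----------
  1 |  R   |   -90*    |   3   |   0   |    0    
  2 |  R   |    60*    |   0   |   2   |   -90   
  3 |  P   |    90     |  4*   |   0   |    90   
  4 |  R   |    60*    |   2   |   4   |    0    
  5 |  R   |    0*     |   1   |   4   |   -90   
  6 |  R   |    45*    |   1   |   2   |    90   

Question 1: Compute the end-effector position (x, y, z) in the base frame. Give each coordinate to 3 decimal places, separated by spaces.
after link 1: o_1 = (0.0000, 0.0000, 3.0000)
after link 2: o_2 = (1.7321, -1.0000, 3.0000)
after link 3: o_3 = (3.7321, 2.4641, 3.0000)
after link 4: o_4 = (7.1962, 4.4641, 1.0000)
after link 5: o_5 = (9.7942, 6.9641, -1.0000)
after link 6: o_6 = (9.4319, 9.1649, -0.8411)

9.432 9.165 -0.841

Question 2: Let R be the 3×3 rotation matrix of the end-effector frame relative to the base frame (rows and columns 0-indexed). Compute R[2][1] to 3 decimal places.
End-effector y-axis (col 1 of R) = (0.2500,0.4330,0.8660)
R[2][1] = 0.8660

0.866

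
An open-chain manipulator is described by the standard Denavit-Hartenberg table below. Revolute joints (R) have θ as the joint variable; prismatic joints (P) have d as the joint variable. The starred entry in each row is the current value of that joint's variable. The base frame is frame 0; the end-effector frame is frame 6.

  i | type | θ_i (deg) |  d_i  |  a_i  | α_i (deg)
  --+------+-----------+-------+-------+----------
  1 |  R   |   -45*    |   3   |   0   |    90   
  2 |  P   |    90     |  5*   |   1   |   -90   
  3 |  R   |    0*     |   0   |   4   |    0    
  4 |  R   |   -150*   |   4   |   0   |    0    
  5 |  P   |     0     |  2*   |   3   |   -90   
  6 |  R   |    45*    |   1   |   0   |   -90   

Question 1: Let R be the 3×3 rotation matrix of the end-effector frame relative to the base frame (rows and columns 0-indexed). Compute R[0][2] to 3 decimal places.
End-effector z-axis (col 2 of R) = (0.7500,-0.2500,0.6124)
R[0][2] = 0.7500

0.750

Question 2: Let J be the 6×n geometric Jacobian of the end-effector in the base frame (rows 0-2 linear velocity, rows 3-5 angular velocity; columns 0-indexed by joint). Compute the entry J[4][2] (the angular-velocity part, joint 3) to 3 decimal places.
0.707

axis z_2 = (-0.7071,0.7071,0.0000); lever o_n−o_2 = (-5.9157,2.5696,1.9019)
cross product → J_v[:, 2] = (1.3449,1.3449,2.3660)
J_ω[:, 2] = z_2
entry J[4][2] = 0.7071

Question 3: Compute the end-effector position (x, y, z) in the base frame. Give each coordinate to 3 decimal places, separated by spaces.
after link 1: o_1 = (0.0000, 0.0000, 3.0000)
after link 2: o_2 = (-3.5355, -3.5355, 4.0000)
after link 3: o_3 = (-3.5355, -3.5355, 8.0000)
after link 4: o_4 = (-6.3640, -0.7071, 8.0000)
after link 5: o_5 = (-8.8388, -0.3536, 5.4019)
after link 6: o_6 = (-9.4512, -0.9659, 5.9019)

-9.451 -0.966 5.902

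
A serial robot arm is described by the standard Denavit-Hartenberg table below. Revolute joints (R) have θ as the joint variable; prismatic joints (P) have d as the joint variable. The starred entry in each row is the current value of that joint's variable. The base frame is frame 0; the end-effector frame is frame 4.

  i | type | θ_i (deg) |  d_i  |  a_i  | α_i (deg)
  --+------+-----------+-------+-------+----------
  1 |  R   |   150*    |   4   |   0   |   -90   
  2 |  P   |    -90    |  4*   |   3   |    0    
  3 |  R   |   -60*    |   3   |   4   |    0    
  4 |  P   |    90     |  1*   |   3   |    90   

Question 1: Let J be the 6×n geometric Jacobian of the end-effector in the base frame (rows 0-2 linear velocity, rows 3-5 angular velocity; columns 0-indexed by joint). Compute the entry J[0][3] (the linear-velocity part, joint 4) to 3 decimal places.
prismatic axis z_3 = (-0.5000,-0.8660,0.0000)
J_v[:, 3] = z_3; J_ω[:, 3] = (0,0,0)
entry J[0][3] = -0.5000

-0.500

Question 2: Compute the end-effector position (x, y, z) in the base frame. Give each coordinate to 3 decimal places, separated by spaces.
after link 1: o_1 = (0.0000, 0.0000, 4.0000)
after link 2: o_2 = (-2.0000, -3.4641, 7.0000)
after link 3: o_3 = (-0.5000, -7.7942, 9.0000)
after link 4: o_4 = (-2.2990, -7.9103, 11.5981)

-2.299 -7.910 11.598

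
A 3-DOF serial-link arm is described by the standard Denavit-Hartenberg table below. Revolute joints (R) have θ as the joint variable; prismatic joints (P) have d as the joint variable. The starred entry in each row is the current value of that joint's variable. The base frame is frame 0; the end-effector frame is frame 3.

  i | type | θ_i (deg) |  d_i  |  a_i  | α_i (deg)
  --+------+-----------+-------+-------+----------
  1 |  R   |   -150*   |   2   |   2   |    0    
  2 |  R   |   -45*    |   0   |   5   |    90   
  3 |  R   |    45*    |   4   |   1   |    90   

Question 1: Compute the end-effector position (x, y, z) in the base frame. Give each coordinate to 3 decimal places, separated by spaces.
after link 1: o_1 = (-1.7321, -1.0000, 2.0000)
after link 2: o_2 = (-6.5617, 0.2941, 2.0000)
after link 3: o_3 = (-6.2094, 4.3408, 2.7071)

-6.209 4.341 2.707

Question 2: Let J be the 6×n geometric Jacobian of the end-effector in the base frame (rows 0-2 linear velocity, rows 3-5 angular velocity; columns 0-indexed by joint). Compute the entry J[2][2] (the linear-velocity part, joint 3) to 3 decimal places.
0.707

axis z_2 = (0.2588,0.9659,0.0000); lever o_n−o_2 = (0.3523,4.0467,0.7071)
cross product → J_v[:, 2] = (0.6830,-0.1830,0.7071)
J_ω[:, 2] = z_2
entry J[2][2] = 0.7071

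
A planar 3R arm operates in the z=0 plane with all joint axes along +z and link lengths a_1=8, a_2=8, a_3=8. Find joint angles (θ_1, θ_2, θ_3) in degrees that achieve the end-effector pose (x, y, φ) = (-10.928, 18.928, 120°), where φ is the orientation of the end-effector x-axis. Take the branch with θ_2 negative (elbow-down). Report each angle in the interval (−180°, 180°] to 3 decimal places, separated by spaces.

wrist centre = target − a_3·(cos φ, sin φ) = (-6.9280, 11.9998)
cos θ_2 = (191.9923−8²−8²)/(2·8·8) = 0.4999; θ_2 = -60.0040° (elbow-down)
β = atan2(11.9998,-6.9280) = 119.9997°; ψ = atan2(-6.9285,11.9995) = -30.0020°
θ_1 = β − ψ = 150.0017°
θ_3 = φ − θ_1 − θ_2 = 30.0023° (wrapped to (-180°,180°])

150.002 -60.004 30.002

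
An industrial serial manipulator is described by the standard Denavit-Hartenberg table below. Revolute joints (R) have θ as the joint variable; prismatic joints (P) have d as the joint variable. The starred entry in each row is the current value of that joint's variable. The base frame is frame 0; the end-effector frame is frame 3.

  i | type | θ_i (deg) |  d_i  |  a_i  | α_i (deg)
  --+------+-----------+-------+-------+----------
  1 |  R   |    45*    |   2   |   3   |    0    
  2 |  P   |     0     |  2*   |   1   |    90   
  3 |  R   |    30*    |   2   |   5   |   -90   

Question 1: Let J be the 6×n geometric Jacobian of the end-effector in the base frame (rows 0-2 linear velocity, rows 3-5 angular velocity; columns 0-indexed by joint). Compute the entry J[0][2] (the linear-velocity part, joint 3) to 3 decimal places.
axis z_2 = (0.7071,-0.7071,0.0000); lever o_n−o_2 = (4.4761,1.6476,2.5000)
cross product → J_v[:, 2] = (-1.7678,-1.7678,4.3301)
J_ω[:, 2] = z_2
entry J[0][2] = -1.7678

-1.768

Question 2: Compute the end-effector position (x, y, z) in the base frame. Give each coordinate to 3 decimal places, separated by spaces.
after link 1: o_1 = (2.1213, 2.1213, 2.0000)
after link 2: o_2 = (2.8284, 2.8284, 4.0000)
after link 3: o_3 = (7.3045, 4.4761, 6.5000)

7.305 4.476 6.500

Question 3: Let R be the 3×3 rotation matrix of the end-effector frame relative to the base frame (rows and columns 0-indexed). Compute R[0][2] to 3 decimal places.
End-effector z-axis (col 2 of R) = (-0.3536,-0.3536,0.8660)
R[0][2] = -0.3536

-0.354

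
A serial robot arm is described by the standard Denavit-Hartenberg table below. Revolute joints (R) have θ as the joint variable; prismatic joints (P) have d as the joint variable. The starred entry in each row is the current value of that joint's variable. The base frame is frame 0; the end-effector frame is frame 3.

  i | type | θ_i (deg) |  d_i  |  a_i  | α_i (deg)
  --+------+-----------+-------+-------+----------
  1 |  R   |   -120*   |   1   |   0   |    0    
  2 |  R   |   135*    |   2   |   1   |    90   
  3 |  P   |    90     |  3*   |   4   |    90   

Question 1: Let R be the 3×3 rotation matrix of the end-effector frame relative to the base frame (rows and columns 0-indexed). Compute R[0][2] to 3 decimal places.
0.966

End-effector z-axis (col 2 of R) = (0.9659,0.2588,-0.0000)
R[0][2] = 0.9659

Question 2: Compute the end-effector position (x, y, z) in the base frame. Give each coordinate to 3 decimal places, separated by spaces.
1.742 -2.639 7.000

after link 1: o_1 = (0.0000, 0.0000, 1.0000)
after link 2: o_2 = (0.9659, 0.2588, 3.0000)
after link 3: o_3 = (1.7424, -2.6390, 7.0000)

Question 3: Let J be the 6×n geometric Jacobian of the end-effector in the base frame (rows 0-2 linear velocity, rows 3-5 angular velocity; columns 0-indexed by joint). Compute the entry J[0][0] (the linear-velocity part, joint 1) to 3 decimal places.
2.639

axis z_0 = ẑ; lever o_n−o_0 = (1.7424,-2.6390,7.0000)
cross product → J_v[:, 0] = (2.6390,1.7424,-0.0000)
J_ω[:, 0] = z_0
entry J[0][0] = 2.6390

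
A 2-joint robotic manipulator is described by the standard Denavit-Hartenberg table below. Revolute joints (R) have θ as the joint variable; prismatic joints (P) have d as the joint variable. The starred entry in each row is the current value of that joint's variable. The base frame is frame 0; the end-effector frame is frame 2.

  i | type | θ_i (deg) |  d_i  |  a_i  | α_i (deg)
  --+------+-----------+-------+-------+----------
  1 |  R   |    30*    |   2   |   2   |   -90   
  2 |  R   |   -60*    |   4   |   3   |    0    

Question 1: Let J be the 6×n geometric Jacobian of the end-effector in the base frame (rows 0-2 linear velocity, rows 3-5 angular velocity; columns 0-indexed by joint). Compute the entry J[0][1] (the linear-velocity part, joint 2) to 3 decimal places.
2.250

axis z_1 = (-0.5000,0.8660,0.0000); lever o_n−o_1 = (-0.7010,4.2141,2.5981)
cross product → J_v[:, 1] = (2.2500,1.2990,-1.5000)
J_ω[:, 1] = z_1
entry J[0][1] = 2.2500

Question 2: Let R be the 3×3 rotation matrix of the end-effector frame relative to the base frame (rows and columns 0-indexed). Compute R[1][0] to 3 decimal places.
0.250

End-effector x-axis (col 0 of R) = (0.4330,0.2500,0.8660)
R[1][0] = 0.2500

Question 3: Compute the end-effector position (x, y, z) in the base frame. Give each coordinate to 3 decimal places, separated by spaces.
1.031 5.214 4.598

after link 1: o_1 = (1.7321, 1.0000, 2.0000)
after link 2: o_2 = (1.0311, 5.2141, 4.5981)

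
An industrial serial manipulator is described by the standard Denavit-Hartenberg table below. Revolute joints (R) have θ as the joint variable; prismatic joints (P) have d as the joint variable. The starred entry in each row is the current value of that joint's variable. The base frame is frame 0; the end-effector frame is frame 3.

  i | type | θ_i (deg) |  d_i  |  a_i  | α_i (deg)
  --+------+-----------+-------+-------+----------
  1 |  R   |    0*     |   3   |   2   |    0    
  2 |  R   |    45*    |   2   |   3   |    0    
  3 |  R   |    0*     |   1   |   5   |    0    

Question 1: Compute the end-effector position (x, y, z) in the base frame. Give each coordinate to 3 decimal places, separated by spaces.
after link 1: o_1 = (2.0000, 0.0000, 3.0000)
after link 2: o_2 = (4.1213, 2.1213, 5.0000)
after link 3: o_3 = (7.6569, 5.6569, 6.0000)

7.657 5.657 6.000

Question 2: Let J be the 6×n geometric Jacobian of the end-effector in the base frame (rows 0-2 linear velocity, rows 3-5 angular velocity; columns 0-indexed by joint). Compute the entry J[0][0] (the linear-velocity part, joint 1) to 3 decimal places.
-5.657

axis z_0 = ẑ; lever o_n−o_0 = (7.6569,5.6569,6.0000)
cross product → J_v[:, 0] = (-5.6569,7.6569,0.0000)
J_ω[:, 0] = z_0
entry J[0][0] = -5.6569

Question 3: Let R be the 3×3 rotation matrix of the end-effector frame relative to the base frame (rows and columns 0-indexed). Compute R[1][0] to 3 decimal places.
End-effector x-axis (col 0 of R) = (0.7071,0.7071,0.0000)
R[1][0] = 0.7071

0.707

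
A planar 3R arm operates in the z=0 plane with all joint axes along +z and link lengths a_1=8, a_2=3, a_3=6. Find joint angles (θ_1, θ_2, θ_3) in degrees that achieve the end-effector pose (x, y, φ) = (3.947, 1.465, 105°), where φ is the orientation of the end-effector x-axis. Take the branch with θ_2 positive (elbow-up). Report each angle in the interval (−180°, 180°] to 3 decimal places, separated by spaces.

wrist centre = target − a_3·(cos φ, sin φ) = (5.4999, -4.3306)
cos θ_2 = (49.0028−8²−3²)/(2·8·3) = -0.4999; θ_2 = 119.9962° (elbow-up)
β = atan2(-4.3306,5.4999) = -38.2164°; ψ = atan2(2.5982,6.5002) = 21.7870°
θ_1 = β − ψ = -60.0034°
θ_3 = φ − θ_1 − θ_2 = 45.0072° (wrapped to (-180°,180°])

-60.003 119.996 45.007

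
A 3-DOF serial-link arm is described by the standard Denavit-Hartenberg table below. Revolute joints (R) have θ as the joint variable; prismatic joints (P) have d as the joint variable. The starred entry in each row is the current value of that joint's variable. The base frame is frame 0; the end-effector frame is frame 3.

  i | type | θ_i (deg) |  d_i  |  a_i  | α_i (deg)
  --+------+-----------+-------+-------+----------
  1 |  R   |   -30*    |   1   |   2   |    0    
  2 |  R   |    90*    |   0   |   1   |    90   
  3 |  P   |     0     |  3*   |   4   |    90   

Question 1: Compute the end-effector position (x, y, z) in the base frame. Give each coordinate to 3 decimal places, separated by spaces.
after link 1: o_1 = (1.7321, -1.0000, 1.0000)
after link 2: o_2 = (2.2321, -0.1340, 1.0000)
after link 3: o_3 = (6.8301, 1.8301, 1.0000)

6.830 1.830 1.000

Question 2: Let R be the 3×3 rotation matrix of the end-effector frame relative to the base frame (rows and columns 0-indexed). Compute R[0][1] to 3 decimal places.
0.866

End-effector y-axis (col 1 of R) = (0.8660,-0.5000,0.0000)
R[0][1] = 0.8660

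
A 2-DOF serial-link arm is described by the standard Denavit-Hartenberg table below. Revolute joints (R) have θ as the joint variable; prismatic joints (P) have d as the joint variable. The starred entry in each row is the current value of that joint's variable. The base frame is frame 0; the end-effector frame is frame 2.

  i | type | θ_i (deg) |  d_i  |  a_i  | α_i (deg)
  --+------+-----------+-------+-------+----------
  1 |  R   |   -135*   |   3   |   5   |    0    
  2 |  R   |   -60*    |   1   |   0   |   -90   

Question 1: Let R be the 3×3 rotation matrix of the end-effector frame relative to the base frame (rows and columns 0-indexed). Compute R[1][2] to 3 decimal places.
End-effector z-axis (col 2 of R) = (-0.2588,-0.9659,0.0000)
R[1][2] = -0.9659

-0.966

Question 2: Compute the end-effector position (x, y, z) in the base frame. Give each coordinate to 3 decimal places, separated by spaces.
after link 1: o_1 = (-3.5355, -3.5355, 3.0000)
after link 2: o_2 = (-3.5355, -3.5355, 4.0000)

-3.536 -3.536 4.000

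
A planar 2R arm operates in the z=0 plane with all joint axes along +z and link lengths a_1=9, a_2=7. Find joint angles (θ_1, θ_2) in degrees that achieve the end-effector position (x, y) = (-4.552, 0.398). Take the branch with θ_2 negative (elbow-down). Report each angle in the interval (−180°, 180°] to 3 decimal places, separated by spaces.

-135.007 -150.002

cos θ_2 = (20.8791−9²−7²)/(2·9·7) = -0.8660; θ_2 = -150.0015° (elbow-down)
β = atan2(0.3980,-4.5520) = 175.0031°; ψ = atan2(-3.4998,2.9377) = -49.9902°
θ_1 = β − ψ = 224.9933°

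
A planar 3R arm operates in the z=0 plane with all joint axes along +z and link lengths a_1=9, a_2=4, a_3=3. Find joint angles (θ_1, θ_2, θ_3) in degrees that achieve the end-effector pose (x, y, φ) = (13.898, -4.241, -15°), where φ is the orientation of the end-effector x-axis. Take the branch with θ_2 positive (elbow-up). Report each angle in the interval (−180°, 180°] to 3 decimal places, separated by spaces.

wrist centre = target − a_3·(cos φ, sin φ) = (11.0002, -3.4645)
cos θ_2 = (133.0080−9²−4²)/(2·9·4) = 0.5001; θ_2 = 59.9927° (elbow-up)
β = atan2(-3.4645,11.0002) = -17.4819°; ψ = atan2(3.4638,11.0004) = 17.4783°
θ_1 = β − ψ = -34.9602°
θ_3 = φ − θ_1 − θ_2 = -40.0325° (wrapped to (-180°,180°])

-34.960 59.993 -40.032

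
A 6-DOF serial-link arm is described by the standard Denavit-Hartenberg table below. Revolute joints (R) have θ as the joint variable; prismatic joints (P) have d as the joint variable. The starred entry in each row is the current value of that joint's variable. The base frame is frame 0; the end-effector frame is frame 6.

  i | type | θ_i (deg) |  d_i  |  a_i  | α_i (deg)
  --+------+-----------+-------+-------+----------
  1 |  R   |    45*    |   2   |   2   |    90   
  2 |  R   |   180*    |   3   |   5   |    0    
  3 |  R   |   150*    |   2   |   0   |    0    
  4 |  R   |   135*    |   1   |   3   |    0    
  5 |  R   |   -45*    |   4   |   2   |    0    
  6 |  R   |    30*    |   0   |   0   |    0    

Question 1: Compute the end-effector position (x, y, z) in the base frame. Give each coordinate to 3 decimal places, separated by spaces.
5.108 -9.034 6.630

after link 1: o_1 = (1.4142, 1.4142, 2.0000)
after link 2: o_2 = (-0.0000, -4.2426, 2.0000)
after link 3: o_3 = (1.4142, -5.6569, 2.0000)
after link 4: o_4 = (1.5723, -6.9130, 4.8978)
after link 5: o_5 = (5.1078, -9.0343, 6.6298)
after link 6: o_6 = (5.1078, -9.0343, 6.6298)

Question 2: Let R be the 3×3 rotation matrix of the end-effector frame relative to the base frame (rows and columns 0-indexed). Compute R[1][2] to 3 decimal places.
-0.707

End-effector z-axis (col 2 of R) = (0.7071,-0.7071,0.0000)
R[1][2] = -0.7071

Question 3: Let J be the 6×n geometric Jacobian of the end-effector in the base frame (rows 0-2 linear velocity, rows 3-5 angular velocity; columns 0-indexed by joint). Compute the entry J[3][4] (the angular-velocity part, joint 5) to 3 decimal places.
0.707

axis z_4 = (0.7071,-0.7071,0.0000); lever o_n−o_4 = (3.5355,-2.1213,1.7321)
cross product → J_v[:, 4] = (-1.2247,-1.2247,1.0000)
J_ω[:, 4] = z_4
entry J[3][4] = 0.7071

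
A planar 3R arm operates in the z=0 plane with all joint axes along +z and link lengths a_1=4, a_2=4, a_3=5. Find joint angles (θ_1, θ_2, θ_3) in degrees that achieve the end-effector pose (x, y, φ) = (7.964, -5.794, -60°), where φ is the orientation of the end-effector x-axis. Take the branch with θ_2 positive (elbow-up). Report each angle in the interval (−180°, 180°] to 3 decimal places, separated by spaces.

wrist centre = target − a_3·(cos φ, sin φ) = (5.4640, -1.4639)
cos θ_2 = (31.9982−4²−4²)/(2·4·4) = -0.0001; θ_2 = 90.0032° (elbow-up)
β = atan2(-1.4639,5.4640) = -14.9980°; ψ = atan2(4.0000,3.9998) = 45.0016°
θ_1 = β − ψ = -59.9996°
θ_3 = φ − θ_1 − θ_2 = -90.0036° (wrapped to (-180°,180°])

-60.000 90.003 -90.004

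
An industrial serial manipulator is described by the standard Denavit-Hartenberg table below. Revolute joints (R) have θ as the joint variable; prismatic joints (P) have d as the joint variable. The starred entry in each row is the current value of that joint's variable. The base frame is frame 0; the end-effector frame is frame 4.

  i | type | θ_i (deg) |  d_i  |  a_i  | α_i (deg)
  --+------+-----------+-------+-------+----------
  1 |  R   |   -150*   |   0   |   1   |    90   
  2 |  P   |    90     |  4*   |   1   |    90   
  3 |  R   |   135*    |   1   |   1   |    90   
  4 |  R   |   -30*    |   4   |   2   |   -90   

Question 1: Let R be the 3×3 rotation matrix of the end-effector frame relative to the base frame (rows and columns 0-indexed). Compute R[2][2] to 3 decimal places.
End-effector z-axis (col 2 of R) = (-0.9268,-0.1268,-0.3536)
R[2][2] = -0.3536

-0.354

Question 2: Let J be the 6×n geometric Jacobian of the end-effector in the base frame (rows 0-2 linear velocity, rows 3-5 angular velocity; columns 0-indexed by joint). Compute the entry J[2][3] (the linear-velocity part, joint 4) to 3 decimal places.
axis z_3 = (-0.3536,0.6124,0.7071); lever o_n−o_3 = (-1.1606,4.0101,1.6037)
cross product → J_v[:, 3] = (-1.8536,-0.2537,-0.7071)
J_ω[:, 3] = z_3
entry J[2][3] = -0.7071

-0.707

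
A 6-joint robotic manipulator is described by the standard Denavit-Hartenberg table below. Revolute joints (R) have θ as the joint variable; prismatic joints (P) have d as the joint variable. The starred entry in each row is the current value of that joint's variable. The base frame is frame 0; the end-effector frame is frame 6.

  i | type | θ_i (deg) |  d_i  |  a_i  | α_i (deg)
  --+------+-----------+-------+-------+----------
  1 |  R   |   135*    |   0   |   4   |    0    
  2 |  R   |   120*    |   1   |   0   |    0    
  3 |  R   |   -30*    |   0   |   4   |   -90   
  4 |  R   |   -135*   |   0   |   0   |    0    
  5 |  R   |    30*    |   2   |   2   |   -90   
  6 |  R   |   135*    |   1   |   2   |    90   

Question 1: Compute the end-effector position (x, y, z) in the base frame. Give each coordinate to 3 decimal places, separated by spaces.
after link 1: o_1 = (-2.8284, 2.8284, 0.0000)
after link 2: o_2 = (-2.8284, 2.8284, 1.0000)
after link 3: o_3 = (-5.6569, 0.0000, 1.0000)
after link 4: o_4 = (-5.6569, 0.0000, 1.0000)
after link 5: o_5 = (-3.8766, -1.0482, 2.9319)
after link 6: o_6 = (-5.8184, -0.9900, 1.8246)

-5.818 -0.990 1.825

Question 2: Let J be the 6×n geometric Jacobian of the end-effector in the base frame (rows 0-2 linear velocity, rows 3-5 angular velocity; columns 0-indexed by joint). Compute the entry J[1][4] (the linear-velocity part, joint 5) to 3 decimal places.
-0.583

axis z_4 = (0.7071,-0.7071,0.0000); lever o_n−o_4 = (-0.1616,-0.9900,0.8246)
cross product → J_v[:, 4] = (-0.5831,-0.5831,-0.8143)
J_ω[:, 4] = z_4
entry J[1][4] = -0.5831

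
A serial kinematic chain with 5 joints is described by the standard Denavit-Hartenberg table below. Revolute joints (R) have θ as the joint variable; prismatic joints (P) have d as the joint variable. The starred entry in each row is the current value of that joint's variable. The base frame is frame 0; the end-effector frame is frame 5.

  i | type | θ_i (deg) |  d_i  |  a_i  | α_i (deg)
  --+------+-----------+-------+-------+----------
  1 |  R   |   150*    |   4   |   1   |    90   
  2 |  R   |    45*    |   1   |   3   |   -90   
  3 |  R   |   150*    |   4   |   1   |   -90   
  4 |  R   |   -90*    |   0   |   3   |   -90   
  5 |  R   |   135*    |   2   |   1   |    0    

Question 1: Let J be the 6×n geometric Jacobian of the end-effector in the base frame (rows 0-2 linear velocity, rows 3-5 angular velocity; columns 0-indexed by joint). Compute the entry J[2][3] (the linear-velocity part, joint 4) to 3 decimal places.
axis z_3 = (0.7392,0.5732,-0.3536); lever o_n−o_3 = (1.4421,-2.6944,0.6466)
cross product → J_v[:, 3] = (-0.5820,-0.9878,-2.8183)
J_ω[:, 3] = z_3
entry J[2][3] = -2.8183

-2.818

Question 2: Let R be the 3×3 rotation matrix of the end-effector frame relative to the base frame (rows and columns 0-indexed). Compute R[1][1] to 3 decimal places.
0.655

End-effector y-axis (col 1 of R) = (0.0897,0.6553,-0.7500)
R[1][1] = 0.6553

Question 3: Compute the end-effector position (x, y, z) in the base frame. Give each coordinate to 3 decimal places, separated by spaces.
1.969 -2.421 8.984

after link 1: o_1 = (-0.8660, 0.5000, 4.0000)
after link 2: o_2 = (-2.2031, 2.4267, 6.1213)
after link 3: o_3 = (0.5267, 0.2733, 8.3374)
after link 4: o_4 = (2.3638, -0.7874, 10.4587)
after link 5: o_5 = (1.9687, -2.4211, 8.9840)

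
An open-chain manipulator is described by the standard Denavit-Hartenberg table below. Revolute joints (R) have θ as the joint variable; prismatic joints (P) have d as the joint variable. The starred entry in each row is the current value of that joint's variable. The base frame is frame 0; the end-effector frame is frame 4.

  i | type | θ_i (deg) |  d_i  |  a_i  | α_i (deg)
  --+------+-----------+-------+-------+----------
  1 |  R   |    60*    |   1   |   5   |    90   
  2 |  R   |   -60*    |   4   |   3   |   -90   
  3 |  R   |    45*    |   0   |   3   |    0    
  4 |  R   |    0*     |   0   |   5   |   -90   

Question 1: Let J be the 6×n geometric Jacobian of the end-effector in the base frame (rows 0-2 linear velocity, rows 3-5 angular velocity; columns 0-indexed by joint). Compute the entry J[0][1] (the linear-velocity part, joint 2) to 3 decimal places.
3.749

axis z_1 = (0.8660,-0.5000,0.0000); lever o_n−o_1 = (0.7293,4.5770,-7.4971)
cross product → J_v[:, 1] = (3.7485,6.4926,4.3284)
J_ω[:, 1] = z_1
entry J[0][1] = 3.7485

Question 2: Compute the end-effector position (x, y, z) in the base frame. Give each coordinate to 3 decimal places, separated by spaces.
after link 1: o_1 = (2.5000, 4.3301, 1.0000)
after link 2: o_2 = (6.7141, 3.6292, -1.5981)
after link 3: o_3 = (5.4073, 5.6084, -3.4352)
after link 4: o_4 = (3.2293, 8.9071, -6.4971)

3.229 8.907 -6.497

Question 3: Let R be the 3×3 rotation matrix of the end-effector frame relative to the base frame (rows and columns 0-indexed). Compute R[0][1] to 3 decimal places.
-0.433

End-effector y-axis (col 1 of R) = (-0.4330,-0.7500,-0.5000)
R[0][1] = -0.4330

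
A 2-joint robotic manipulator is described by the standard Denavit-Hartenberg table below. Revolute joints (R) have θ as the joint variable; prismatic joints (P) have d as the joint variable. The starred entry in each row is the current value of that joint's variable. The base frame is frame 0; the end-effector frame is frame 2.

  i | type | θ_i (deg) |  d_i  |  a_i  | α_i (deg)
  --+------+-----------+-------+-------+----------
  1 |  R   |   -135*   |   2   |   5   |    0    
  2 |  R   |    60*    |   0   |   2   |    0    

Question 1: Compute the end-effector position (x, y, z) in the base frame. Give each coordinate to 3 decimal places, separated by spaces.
-3.018 -5.467 2.000

after link 1: o_1 = (-3.5355, -3.5355, 2.0000)
after link 2: o_2 = (-3.0179, -5.4674, 2.0000)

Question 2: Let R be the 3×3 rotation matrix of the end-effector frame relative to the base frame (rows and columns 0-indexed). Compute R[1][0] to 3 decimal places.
-0.966

End-effector x-axis (col 0 of R) = (0.2588,-0.9659,0.0000)
R[1][0] = -0.9659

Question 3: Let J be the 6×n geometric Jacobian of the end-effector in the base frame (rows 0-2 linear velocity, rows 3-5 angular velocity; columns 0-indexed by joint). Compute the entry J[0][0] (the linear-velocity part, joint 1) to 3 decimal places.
5.467

axis z_0 = ẑ; lever o_n−o_0 = (-3.0179,-5.4674,2.0000)
cross product → J_v[:, 0] = (5.4674,-3.0179,0.0000)
J_ω[:, 0] = z_0
entry J[0][0] = 5.4674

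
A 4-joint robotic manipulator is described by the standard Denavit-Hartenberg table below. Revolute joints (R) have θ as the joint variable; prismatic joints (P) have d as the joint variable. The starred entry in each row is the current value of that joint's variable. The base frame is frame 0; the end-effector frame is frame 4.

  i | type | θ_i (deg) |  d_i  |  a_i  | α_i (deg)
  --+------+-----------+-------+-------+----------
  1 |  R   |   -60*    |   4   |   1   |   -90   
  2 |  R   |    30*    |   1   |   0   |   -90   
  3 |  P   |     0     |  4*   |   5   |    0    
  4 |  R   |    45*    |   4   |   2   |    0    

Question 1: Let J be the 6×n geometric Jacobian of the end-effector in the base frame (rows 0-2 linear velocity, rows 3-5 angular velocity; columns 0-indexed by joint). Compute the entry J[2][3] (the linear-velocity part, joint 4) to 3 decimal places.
0.707

axis z_3 = (-0.2500,0.4330,-0.8660); lever o_n−o_3 = (-1.6124,-0.0357,-4.1712)
cross product → J_v[:, 3] = (-1.8371,0.3536,0.7071)
J_ω[:, 3] = z_3
entry J[2][3] = 0.7071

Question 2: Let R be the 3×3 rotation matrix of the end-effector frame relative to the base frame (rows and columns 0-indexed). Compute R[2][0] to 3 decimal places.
-0.354

End-effector x-axis (col 0 of R) = (-0.3062,-0.8839,-0.3536)
R[2][0] = -0.3536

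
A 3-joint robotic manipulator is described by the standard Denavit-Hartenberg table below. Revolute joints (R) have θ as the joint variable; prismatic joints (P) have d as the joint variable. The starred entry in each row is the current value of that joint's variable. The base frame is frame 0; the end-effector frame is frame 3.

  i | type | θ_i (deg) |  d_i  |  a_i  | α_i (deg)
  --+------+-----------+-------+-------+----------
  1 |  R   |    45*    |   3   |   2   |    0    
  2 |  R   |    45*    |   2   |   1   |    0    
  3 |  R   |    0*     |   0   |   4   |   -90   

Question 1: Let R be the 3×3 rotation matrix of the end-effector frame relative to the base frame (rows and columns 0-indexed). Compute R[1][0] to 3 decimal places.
1.000

End-effector x-axis (col 0 of R) = (0.0000,1.0000,0.0000)
R[1][0] = 1.0000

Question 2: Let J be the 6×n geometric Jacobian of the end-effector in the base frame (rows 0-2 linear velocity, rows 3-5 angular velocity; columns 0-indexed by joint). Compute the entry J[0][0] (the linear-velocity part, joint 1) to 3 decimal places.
axis z_0 = ẑ; lever o_n−o_0 = (1.4142,6.4142,5.0000)
cross product → J_v[:, 0] = (-6.4142,1.4142,0.0000)
J_ω[:, 0] = z_0
entry J[0][0] = -6.4142

-6.414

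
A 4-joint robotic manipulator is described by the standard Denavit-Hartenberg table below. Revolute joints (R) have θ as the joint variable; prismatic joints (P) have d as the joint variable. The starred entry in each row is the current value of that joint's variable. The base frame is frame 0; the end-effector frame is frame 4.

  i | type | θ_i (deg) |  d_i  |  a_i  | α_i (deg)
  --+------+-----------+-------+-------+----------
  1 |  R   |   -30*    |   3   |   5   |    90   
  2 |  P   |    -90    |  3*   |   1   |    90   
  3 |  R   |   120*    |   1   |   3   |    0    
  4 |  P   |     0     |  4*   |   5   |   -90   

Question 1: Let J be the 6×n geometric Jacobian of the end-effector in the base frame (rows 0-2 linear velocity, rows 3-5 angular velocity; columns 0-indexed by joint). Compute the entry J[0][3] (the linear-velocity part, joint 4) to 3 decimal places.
-0.866

prismatic axis z_3 = (-0.8660,0.5000,-0.0000)
J_v[:, 3] = z_3; J_ω[:, 3] = (0,0,0)
entry J[0][3] = -0.8660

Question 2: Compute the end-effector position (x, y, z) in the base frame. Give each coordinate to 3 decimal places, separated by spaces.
-4.964 -8.598 6.000

after link 1: o_1 = (4.3301, -2.5000, 3.0000)
after link 2: o_2 = (2.8301, -5.0981, 2.0000)
after link 3: o_3 = (0.6651, -6.8481, 3.5000)
after link 4: o_4 = (-4.9641, -8.5981, 6.0000)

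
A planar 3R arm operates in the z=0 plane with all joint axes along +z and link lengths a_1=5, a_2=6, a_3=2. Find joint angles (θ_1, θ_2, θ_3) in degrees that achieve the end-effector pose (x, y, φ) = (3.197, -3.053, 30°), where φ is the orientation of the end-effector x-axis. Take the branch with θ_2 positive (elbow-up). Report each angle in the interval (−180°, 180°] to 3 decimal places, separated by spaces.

-150.007 135.001 45.006

wrist centre = target − a_3·(cos φ, sin φ) = (1.4649, -4.0530)
cos θ_2 = (18.5729−5²−6²)/(2·5·6) = -0.7071; θ_2 = 135.0010° (elbow-up)
β = atan2(-4.0530,1.4649) = -70.1277°; ψ = atan2(4.2426,0.7573) = 79.8794°
θ_1 = β − ψ = -150.0071°
θ_3 = φ − θ_1 − θ_2 = 45.0062° (wrapped to (-180°,180°])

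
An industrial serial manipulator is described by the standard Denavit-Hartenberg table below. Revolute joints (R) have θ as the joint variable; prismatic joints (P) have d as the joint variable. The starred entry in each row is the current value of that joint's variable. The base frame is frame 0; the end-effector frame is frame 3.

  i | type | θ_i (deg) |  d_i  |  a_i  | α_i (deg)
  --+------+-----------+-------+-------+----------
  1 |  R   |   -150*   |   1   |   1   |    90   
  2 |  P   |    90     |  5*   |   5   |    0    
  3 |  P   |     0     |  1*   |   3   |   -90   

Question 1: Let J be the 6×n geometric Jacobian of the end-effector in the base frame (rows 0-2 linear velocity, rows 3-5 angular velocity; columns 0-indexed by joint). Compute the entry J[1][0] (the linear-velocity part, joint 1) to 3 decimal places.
axis z_0 = ẑ; lever o_n−o_0 = (-3.8660,4.6962,9.0000)
cross product → J_v[:, 0] = (-4.6962,-3.8660,0.0000)
J_ω[:, 0] = z_0
entry J[1][0] = -3.8660

-3.866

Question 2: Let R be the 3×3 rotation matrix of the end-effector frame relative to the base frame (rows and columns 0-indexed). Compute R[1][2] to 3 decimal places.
0.500

End-effector z-axis (col 2 of R) = (0.8660,0.5000,0.0000)
R[1][2] = 0.5000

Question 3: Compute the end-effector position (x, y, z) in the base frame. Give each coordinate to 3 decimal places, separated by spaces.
after link 1: o_1 = (-0.8660, -0.5000, 1.0000)
after link 2: o_2 = (-3.3660, 3.8301, 6.0000)
after link 3: o_3 = (-3.8660, 4.6962, 9.0000)

-3.866 4.696 9.000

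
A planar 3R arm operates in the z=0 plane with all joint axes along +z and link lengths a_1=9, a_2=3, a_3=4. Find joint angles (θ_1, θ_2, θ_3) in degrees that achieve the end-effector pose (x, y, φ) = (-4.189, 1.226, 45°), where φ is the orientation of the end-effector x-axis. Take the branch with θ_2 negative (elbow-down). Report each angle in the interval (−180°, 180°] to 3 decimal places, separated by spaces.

wrist centre = target − a_3·(cos φ, sin φ) = (-7.0174, -1.6024)
cos θ_2 = (51.8121−9²−3²)/(2·9·3) = -0.7072; θ_2 = -135.0063° (elbow-down)
β = atan2(-1.6024,-7.0174) = -167.1371°; ψ = atan2(-2.1211,6.8784) = -17.1381°
θ_1 = β − ψ = -149.9990°
θ_3 = φ − θ_1 − θ_2 = -29.9947° (wrapped to (-180°,180°])

-149.999 -135.006 -29.995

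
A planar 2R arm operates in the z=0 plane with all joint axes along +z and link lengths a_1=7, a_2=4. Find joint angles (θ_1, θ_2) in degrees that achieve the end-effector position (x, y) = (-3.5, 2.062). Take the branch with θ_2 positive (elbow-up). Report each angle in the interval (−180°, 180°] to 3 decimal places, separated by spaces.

cos θ_2 = (16.5018−7²−4²)/(2·7·4) = -0.8660; θ_2 = 150.0015° (elbow-up)
β = atan2(2.0620,-3.5000) = 149.4958°; ψ = atan2(1.9999,3.5358) = 29.4929°
θ_1 = β − ψ = 120.0029°

120.003 150.002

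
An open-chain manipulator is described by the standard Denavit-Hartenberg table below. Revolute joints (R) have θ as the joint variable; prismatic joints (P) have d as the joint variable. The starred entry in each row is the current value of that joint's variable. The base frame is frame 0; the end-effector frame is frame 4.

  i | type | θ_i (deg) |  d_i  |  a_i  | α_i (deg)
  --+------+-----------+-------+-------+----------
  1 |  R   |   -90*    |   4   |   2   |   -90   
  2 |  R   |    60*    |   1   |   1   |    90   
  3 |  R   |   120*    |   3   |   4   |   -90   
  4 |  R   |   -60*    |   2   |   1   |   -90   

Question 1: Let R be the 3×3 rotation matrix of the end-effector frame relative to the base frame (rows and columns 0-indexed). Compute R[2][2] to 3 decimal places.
End-effector z-axis (col 2 of R) = (0.7500,0.6495,0.1250)
R[2][2] = 0.1250

0.125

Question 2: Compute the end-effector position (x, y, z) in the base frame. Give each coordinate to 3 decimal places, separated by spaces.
3.897 -3.857 8.516

after link 1: o_1 = (0.0000, -2.0000, 4.0000)
after link 2: o_2 = (1.0000, -2.5000, 3.1340)
after link 3: o_3 = (4.4641, -4.0981, 6.3660)
after link 4: o_4 = (3.8971, -3.8571, 8.5155)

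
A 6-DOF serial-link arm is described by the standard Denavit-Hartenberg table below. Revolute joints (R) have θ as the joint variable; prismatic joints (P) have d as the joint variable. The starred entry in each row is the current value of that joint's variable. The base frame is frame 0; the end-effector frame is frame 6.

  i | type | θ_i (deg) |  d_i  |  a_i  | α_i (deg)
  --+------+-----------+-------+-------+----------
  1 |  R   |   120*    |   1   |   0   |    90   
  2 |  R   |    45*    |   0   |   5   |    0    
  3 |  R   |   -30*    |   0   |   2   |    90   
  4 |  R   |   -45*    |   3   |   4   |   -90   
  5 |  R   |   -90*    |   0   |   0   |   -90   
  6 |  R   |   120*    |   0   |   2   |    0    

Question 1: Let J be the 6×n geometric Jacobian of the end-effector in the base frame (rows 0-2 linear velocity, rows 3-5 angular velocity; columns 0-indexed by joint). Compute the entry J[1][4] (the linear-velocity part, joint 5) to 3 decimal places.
-0.238

axis z_4 = (0.2709,0.9451,0.1830); lever o_n−o_4 = (-0.3397,-1.8610,0.6489)
cross product → J_v[:, 4] = (0.9539,-0.2380,-0.1830)
J_ω[:, 4] = z_4
entry J[1][4] = -0.2380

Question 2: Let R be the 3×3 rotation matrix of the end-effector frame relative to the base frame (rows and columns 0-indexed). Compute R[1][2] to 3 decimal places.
0.238

End-effector z-axis (col 2 of R) = (-0.9539,0.2380,0.1830)
R[1][2] = 0.2380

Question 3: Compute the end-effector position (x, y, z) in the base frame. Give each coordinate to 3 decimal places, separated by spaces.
-7.277 4.498 3.536

after link 1: o_1 = (0.0000, 0.0000, 1.0000)
after link 2: o_2 = (-1.7678, 3.0619, 4.5355)
after link 3: o_3 = (-2.7337, 4.7349, 5.0532)
after link 4: o_4 = (-6.9374, 6.3591, 2.8874)
after link 5: o_5 = (-6.9374, 6.3591, 2.8874)
after link 6: o_6 = (-7.2772, 4.4981, 3.5364)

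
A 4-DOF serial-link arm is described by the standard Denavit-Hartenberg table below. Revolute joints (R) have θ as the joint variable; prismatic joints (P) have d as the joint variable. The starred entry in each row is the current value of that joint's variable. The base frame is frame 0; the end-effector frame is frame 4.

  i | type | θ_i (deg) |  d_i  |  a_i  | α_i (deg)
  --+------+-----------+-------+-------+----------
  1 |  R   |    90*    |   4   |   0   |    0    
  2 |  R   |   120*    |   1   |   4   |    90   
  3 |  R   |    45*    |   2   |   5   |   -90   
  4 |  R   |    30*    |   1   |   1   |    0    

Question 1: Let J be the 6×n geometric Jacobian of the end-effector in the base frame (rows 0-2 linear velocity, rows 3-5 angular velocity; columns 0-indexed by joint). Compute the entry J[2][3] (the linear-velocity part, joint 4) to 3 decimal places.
axis z_3 = (0.6124,0.3536,0.7071); lever o_n−o_3 = (0.3320,-0.3856,1.3195)
cross product → J_v[:, 3] = (0.7392,-0.5732,-0.3536)
J_ω[:, 3] = z_3
entry J[2][3] = -0.3536

-0.354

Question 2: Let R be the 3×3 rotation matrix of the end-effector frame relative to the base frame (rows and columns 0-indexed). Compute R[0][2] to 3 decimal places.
0.612

End-effector z-axis (col 2 of R) = (0.6124,0.3536,0.7071)
R[0][2] = 0.6124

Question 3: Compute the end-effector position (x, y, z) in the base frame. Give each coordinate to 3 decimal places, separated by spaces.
-7.194 -2.421 9.855

after link 1: o_1 = (0.0000, 0.0000, 4.0000)
after link 2: o_2 = (-3.4641, -2.0000, 5.0000)
after link 3: o_3 = (-7.5260, -2.0357, 8.5355)
after link 4: o_4 = (-7.1939, -2.4214, 9.8550)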